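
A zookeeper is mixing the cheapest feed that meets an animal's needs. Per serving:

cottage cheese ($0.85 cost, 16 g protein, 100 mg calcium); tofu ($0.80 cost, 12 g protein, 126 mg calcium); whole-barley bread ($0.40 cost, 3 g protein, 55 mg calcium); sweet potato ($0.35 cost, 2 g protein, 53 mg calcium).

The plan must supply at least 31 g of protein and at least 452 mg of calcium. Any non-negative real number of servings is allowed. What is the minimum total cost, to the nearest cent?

$2.87

Minimising a linear cost over {protein ≥ 31, calcium ≥ 452, servings ≥ 0} — the optimum is at a vertex, using one or two foods.
cottage cheese only: max(31/16, 452/100) = 4.52 servings → $3.84.
tofu only: max(31/12, 452/126) = 3.587 servings → $2.87.
whole-barley bread only: max(31/3, 452/55) = 10.33 servings → $4.13.
sweet potato only: max(31/2, 452/53) = 15.5 servings → $5.42.
cottage cheese + tofu: the both-tight solution has a negative serving — not a feasible corner.
cottage cheese + whole-barley bread with both tight: 0.6017 servings and 7.124 servings → $3.36.
cottage cheese + sweet potato with both tight: 1.14 servings and 6.377 servings → $3.20.
tofu + whole-barley bread with both tight: 1.238 servings and 5.383 servings → $3.14.
tofu + sweet potato with both tight: 1.924 servings and 3.953 servings → $2.92.
whole-barley bread + sweet potato with both targets exact would need a negative amount; discard.
So the least-cost plan costs $2.87.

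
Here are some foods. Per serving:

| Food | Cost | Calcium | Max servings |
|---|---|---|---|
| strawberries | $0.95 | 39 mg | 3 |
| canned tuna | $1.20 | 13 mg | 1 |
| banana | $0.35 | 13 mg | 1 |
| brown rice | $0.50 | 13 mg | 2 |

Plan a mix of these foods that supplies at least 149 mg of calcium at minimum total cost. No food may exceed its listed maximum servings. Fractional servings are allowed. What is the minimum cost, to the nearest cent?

$3.93

Cost per mg of calcium: strawberries $0.0244, banana $0.0269, brown rice $0.0385, canned tuna $0.0923.
Take 3 servings of strawberries: +117.0 mg calcium for $2.85 (total $2.85, still need 32.0 mg).
Take 1 serving of banana: +13.0 mg calcium for $0.35 (total $3.20, still need 19.0 mg).
Take 1.462 servings of brown rice: +19.0 mg calcium for $0.73 (total $3.93, still need 0.0 mg).
Filling from the cheapest source first is optimal under one linear minimum: $3.93.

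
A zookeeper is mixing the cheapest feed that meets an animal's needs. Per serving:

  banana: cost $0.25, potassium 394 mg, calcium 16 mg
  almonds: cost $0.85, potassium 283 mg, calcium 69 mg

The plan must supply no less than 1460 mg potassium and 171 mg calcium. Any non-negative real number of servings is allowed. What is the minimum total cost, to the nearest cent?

$2.23

Check every corner: each single food scaled to meet both minima, and each pair solved so both constraints bind.
banana only: max(1460/394, 171/16) = 10.69 servings → $2.67.
almonds only: max(1460/283, 171/69) = 5.159 servings → $4.39.
banana + almonds with both tight: 2.31 servings and 1.943 servings → $2.23.
The minimum over all feasible corners is $2.23.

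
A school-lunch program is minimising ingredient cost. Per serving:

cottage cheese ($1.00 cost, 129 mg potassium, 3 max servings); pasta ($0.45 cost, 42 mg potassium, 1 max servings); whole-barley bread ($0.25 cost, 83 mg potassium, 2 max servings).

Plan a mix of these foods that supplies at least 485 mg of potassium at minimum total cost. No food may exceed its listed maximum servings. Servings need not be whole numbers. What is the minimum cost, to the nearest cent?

$2.97

Cost per mg of potassium: whole-barley bread $0.0030, cottage cheese $0.0078, pasta $0.0107.
Take 2 servings of whole-barley bread: +166.0 mg potassium for $0.50 (total $0.50, still need 319.0 mg).
Take 2.473 servings of cottage cheese: +319.0 mg potassium for $2.47 (total $2.97, still need 0.0 mg).
Filling from the cheapest source first is optimal under one linear minimum: $2.97.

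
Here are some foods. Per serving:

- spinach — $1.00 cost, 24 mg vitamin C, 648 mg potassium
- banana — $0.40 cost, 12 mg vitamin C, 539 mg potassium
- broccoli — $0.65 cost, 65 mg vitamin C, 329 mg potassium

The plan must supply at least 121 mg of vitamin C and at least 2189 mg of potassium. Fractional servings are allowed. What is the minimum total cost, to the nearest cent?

$2.13

Minimising a linear cost over {vitamin C ≥ 121, potassium ≥ 2189, servings ≥ 0} — the optimum is at a vertex, using one or two foods.
spinach only: max(121/24, 2189/648) = 5.042 servings → $5.04.
banana only: max(121/12, 2189/539) = 10.08 servings → $4.03.
broccoli only: max(121/65, 2189/329) = 6.653 servings → $4.32.
spinach + banana with both targets exact would need a negative amount; discard.
spinach + broccoli with both tight: 2.994 servings and 0.756 servings → $3.49.
banana + broccoli with both tight: 3.296 servings and 1.253 servings → $2.13.
The minimum over all feasible corners is $2.13.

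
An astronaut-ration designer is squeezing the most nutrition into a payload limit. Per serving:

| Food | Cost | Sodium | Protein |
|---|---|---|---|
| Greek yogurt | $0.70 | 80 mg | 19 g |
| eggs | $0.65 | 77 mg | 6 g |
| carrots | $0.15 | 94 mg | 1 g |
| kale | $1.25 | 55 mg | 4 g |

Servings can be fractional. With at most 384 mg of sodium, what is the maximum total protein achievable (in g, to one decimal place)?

91.2 g

Protein per mg sodium: Greek yogurt 0.2375, eggs 0.07792, kale 0.07273, carrots 0.01064.
With no serving limits, spend the whole sodium allowance on Greek yogurt: 384 mg / 80 mg × 19 g = 91.2 g.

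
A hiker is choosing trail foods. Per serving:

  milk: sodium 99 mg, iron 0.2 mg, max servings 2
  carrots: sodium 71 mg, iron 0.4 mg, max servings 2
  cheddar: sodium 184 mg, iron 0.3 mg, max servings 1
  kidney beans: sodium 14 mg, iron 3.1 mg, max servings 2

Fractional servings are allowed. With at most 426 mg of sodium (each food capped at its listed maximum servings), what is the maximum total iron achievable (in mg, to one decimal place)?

7.5 mg

Iron per mg sodium: kidney beans 0.2214, carrots 0.005634, milk 0.00202, cheddar 0.00163.
Take 2 servings of kidney beans: uses 28 mg sodium, +6.2 mg iron (running total 6.2 mg).
Take 2 servings of carrots: uses 142 mg sodium, +0.8 mg iron (running total 7.0 mg).
Take 2 servings of milk: uses 198 mg sodium, +0.4 mg iron (running total 7.4 mg).
Take 0.3152 servings of cheddar: uses 58 mg sodium, +0.1 mg iron (running total 7.5 mg).
Filling greedily by iron-per-mg sodium is optimal for one linear limit, giving 7.5 mg.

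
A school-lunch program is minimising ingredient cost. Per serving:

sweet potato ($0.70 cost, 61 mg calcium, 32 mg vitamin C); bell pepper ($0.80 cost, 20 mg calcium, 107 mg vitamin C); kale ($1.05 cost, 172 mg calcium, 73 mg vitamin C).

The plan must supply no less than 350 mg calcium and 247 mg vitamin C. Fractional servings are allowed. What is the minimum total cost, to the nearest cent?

For a min-cost LP with two ≥-constraints, a basic feasible solution has at most two positive variables.
sweet potato only: max(350/61, 247/32) = 7.719 servings → $5.40.
bell pepper only: max(350/20, 247/107) = 17.5 servings → $14.00.
kale only: max(350/172, 247/73) = 3.384 servings → $3.55.
sweet potato + bell pepper with both tight: 5.522 servings and 0.6569 servings → $4.39.
sweet potato + kale: intersection lies outside the first quadrant.
bell pepper + kale with both tight: 0.9994 servings and 1.919 servings → $2.81.
So the least-cost plan costs $2.81.

$2.81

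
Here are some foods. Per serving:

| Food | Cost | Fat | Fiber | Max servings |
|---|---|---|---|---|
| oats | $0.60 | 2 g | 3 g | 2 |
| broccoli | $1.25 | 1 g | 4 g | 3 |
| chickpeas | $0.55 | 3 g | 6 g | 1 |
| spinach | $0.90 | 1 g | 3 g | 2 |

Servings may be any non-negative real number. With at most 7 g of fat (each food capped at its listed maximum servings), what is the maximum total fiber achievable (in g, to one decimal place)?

Fiber per g fat: broccoli 4, spinach 3, chickpeas 2, oats 1.5.
Take 3 servings of broccoli: uses 3 g fat, +12.0 g fiber (running total 12.0 g).
Take 2 servings of spinach: uses 2 g fat, +6.0 g fiber (running total 18.0 g).
Take 0.6667 servings of chickpeas: uses 2 g fat, +4.0 g fiber (running total 22.0 g).
Filling greedily by fiber-per-g fat is optimal for one linear limit, giving 22.0 g.

22.0 g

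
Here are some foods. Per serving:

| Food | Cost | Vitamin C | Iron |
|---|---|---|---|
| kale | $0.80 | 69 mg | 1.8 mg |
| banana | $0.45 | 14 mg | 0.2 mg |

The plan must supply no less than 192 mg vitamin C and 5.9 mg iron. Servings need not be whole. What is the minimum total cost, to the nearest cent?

Compare the cost at each extreme point of the feasible region.
kale only: max(192/69, 5.9/1.8) = 3.278 servings → $2.62.
banana only: max(192/14, 5.9/0.2) = 29.5 servings → $13.28.
kale + banana with both targets exact would need a negative amount; discard.
Cheapest feasible corner: $2.62.

$2.62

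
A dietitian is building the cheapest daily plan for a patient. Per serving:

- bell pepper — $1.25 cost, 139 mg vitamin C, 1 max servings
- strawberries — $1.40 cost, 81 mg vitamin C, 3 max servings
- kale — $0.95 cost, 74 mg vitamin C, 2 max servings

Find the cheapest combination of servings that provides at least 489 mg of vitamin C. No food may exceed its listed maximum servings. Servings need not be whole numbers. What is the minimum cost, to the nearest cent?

$6.64

Cost per mg of vitamin C: bell pepper $0.0090, kale $0.0128, strawberries $0.0173.
Take 1 serving of bell pepper: +139.0 mg vitamin C for $1.25 (total $1.25, still need 350.0 mg).
Take 2 servings of kale: +148.0 mg vitamin C for $1.90 (total $3.15, still need 202.0 mg).
Take 2.494 servings of strawberries: +202.0 mg vitamin C for $3.49 (total $6.64, still need 0.0 mg).
Filling from the cheapest source first is optimal under one linear minimum: $6.64.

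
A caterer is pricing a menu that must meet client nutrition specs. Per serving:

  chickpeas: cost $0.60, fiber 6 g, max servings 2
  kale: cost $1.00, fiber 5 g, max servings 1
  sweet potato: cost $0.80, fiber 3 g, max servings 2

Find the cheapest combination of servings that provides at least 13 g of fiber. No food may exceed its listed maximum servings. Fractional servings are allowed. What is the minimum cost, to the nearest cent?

Cost per g of fiber: chickpeas $0.1000, kale $0.2000, sweet potato $0.2667.
Take 2 servings of chickpeas: +12.0 g fiber for $1.20 (total $1.20, still need 1.0 g).
Take 0.2 servings of kale: +1.0 g fiber for $0.20 (total $1.40, still need 0.0 g).
Greedy by cheapest-per-g is optimal for a single linear constraint, so the minimum cost is $1.40.

$1.40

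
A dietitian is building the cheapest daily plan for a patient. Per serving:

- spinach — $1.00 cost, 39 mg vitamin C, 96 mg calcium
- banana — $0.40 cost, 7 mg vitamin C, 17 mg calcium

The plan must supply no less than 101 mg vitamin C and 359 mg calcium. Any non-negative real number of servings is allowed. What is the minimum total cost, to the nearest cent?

$3.74

The cheapest plan sits at a corner of the feasible region — with two constraints it uses at most two foods.
spinach only: max(101/39, 359/96) = 3.74 servings → $3.74.
banana only: max(101/7, 359/17) = 21.12 servings → $8.45.
spinach + banana: the both-tight solution has a negative serving — not a feasible corner.
The minimum over all feasible corners is $3.74.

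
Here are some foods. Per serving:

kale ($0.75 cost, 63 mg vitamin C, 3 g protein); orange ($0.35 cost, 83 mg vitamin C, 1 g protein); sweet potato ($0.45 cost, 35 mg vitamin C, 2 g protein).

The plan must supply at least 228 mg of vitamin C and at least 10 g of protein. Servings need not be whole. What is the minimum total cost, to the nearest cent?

Compare the cost at each extreme point of the feasible region.
kale only: max(228/63, 10/3) = 3.619 servings → $2.71.
orange only: max(228/83, 10/1) = 10 servings → $3.50.
sweet potato only: max(228/35, 10/2) = 6.514 servings → $2.93.
kale + orange with both tight: 3.237 servings and 0.2903 servings → $2.53.
kale + sweet potato with both targets exact would need a negative amount; discard.
orange + sweet potato with both tight: 0.8092 servings and 4.595 servings → $2.35.
The minimum over all feasible corners is $2.35.

$2.35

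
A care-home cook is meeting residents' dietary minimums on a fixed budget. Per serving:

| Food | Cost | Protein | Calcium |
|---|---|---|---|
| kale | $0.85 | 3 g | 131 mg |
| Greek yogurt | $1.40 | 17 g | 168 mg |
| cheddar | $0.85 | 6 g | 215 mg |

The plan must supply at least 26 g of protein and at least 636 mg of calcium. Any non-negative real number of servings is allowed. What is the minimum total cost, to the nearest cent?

$3.01

For a min-cost LP with two ≥-constraints, a basic feasible solution has at most two positive variables.
kale only: max(26/3, 636/131) = 8.667 servings → $7.37.
Greek yogurt only: max(26/17, 636/168) = 3.786 servings → $5.30.
cheddar only: max(26/6, 636/215) = 4.333 servings → $3.68.
kale + Greek yogurt with both tight: 3.74 servings and 0.8694 servings → $4.40.
kale + cheddar: intersection lies outside the first quadrant.
Greek yogurt + cheddar with both tight: 0.6702 servings and 2.434 servings → $3.01.
Cheapest feasible corner: $3.01.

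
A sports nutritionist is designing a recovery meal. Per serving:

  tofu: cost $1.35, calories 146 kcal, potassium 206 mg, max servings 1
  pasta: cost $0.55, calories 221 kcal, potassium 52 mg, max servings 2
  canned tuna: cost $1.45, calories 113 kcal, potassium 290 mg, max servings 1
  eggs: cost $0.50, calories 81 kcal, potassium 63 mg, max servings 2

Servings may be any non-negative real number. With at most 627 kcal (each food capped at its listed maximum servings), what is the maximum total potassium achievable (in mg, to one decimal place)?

670.5 mg

Potassium per kcal: canned tuna 2.566, tofu 1.411, eggs 0.7778, pasta 0.2353.
Take 1 serving of canned tuna: uses 113 kcal, +290.0 mg potassium (running total 290.0 mg).
Take 1 serving of tofu: uses 146 kcal, +206.0 mg potassium (running total 496.0 mg).
Take 2 servings of eggs: uses 162 kcal, +126.0 mg potassium (running total 622.0 mg).
Take 0.9321 servings of pasta: uses 206 kcal, +48.5 mg potassium (running total 670.5 mg).
Filling greedily by potassium-per-kcal is optimal for one linear limit, giving 670.5 mg.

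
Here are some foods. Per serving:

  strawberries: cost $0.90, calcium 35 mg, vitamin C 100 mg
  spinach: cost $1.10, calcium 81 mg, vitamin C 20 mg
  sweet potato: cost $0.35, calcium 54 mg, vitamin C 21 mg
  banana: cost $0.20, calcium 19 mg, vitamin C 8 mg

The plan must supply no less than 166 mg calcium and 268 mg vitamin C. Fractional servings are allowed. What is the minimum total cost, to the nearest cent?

strawberries only: max(166/35, 268/100) = 4.743 servings → $4.27.
spinach only: max(166/81, 268/20) = 13.4 servings → $14.74.
sweet potato only: max(166/54, 268/21) = 12.76 servings → $4.47.
banana only: max(166/19, 268/8) = 33.5 servings → $6.70.
strawberries + spinach with both tight: 2.485 servings and 0.9757 servings → $3.31.
strawberries + sweet potato with both tight: 2.355 servings and 1.548 servings → $2.66.
strawberries + banana with both tight: 2.323 servings and 4.457 servings → $2.98.
spinach + sweet potato with both targets exact would need a negative amount; discard.
spinach + banana: the both-tight solution has a negative serving — not a feasible corner.
sweet potato + banana: the both-tight solution has a negative serving — not a feasible corner.
So the least-cost plan costs $2.66.

$2.66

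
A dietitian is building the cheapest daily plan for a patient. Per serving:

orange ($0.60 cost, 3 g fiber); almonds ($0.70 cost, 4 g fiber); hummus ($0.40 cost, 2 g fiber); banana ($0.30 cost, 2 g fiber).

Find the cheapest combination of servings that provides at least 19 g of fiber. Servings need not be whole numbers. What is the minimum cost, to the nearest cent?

Cost per g of fiber: banana $0.1500, almonds $0.1750, orange $0.2000, hummus $0.2000.
With no serving limits, use only banana: 19 g / 2 g = 9.5 servings × $0.30 = $2.85.

$2.85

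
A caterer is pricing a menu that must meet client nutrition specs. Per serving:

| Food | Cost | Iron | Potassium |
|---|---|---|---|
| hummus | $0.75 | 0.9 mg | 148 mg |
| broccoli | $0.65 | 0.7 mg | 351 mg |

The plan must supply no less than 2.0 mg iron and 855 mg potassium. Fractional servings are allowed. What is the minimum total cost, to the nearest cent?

$1.82

With two linear requirements the optimum uses one or two foods; enumerate the corners.
hummus only: max(2.0/0.9, 855/148) = 5.777 servings → $4.33.
broccoli only: max(2.0/0.7, 855/351) = 2.857 servings → $1.86.
hummus + broccoli with both tight: 0.4875 servings and 2.23 servings → $1.82.
Cheapest feasible corner: $1.82.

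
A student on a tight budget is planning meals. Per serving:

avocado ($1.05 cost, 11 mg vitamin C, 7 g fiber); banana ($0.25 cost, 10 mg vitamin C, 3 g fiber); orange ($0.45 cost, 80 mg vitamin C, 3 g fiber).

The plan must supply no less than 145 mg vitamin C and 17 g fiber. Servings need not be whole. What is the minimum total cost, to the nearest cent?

$1.67

Check every corner: each single food scaled to meet both minima, and each pair solved so both constraints bind.
avocado only: max(145/11, 17/7) = 13.18 servings → $13.84.
banana only: max(145/10, 17/3) = 14.5 servings → $3.62.
orange only: max(145/80, 17/3) = 5.667 servings → $2.55.
avocado + banana with both targets exact would need a negative amount; discard.
avocado + orange with both tight: 1.755 servings and 1.571 servings → $2.55.
banana + orange with both tight: 4.405 servings and 1.262 servings → $1.67.
So the least-cost plan costs $1.67.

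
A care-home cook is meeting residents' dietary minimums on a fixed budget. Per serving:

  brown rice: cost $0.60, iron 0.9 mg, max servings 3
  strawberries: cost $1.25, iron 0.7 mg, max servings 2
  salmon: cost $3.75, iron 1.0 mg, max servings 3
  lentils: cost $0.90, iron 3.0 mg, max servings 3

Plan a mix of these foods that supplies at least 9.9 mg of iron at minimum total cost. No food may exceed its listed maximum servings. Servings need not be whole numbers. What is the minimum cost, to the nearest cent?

$3.30

Cost per mg of iron: lentils $0.3000, brown rice $0.6667, strawberries $1.7857, salmon $3.7500.
Take 3 servings of lentils: +9.0 mg iron for $2.70 (total $2.70, still need 0.9 mg).
Take 1 serving of brown rice: +0.9 mg iron for $0.60 (total $3.30, still need 0.0 mg).
Greedy by cheapest-per-mg is optimal for a single linear constraint, so the minimum cost is $3.30.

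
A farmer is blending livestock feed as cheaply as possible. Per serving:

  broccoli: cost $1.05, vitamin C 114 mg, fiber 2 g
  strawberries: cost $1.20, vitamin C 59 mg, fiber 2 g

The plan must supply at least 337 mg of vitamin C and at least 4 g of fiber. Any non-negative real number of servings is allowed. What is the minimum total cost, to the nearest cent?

Minimising a linear cost over {vitamin C ≥ 337, fiber ≥ 4, servings ≥ 0} — the optimum is at a vertex, using one or two foods.
broccoli only: max(337/114, 4/2) = 2.956 servings → $3.10.
strawberries only: max(337/59, 4/2) = 5.712 servings → $6.85.
broccoli + strawberries with both targets exact would need a negative amount; discard.
The minimum over all feasible corners is $3.10.

$3.10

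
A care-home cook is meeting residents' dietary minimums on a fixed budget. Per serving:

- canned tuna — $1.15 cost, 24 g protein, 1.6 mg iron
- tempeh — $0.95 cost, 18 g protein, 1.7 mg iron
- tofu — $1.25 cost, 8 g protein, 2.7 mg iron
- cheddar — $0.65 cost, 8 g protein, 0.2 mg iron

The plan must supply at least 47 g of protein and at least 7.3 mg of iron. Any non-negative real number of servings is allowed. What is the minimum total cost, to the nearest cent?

Two binding constraints pin down two serving amounts, so the optimal mix uses at most two foods. The candidates are each food alone (scaled to the tighter of protein/iron) and each pair with both constraints tight.
canned tuna only: max(47/24, 7.3/1.6) = 4.562 servings → $5.25.
tempeh only: max(47/18, 7.3/1.7) = 4.294 servings → $4.08.
tofu only: max(47/8, 7.3/2.7) = 5.875 servings → $7.34.
cheddar only: max(47/8, 7.3/0.2) = 36.5 servings → $23.73.
canned tuna + tempeh with both targets exact would need a negative amount; discard.
canned tuna + tofu with both tight: 1.317 servings and 1.923 servings → $3.92.
canned tuna + cheddar: the both-tight solution has a negative serving — not a feasible corner.
tempeh + tofu with both tight: 1.957 servings and 1.471 servings → $3.70.
tempeh + cheddar: intersection lies outside the first quadrant.
tofu + cheddar with both tight: 2.45 servings and 3.425 servings → $5.29.
The minimum over all feasible corners is $3.70.

$3.70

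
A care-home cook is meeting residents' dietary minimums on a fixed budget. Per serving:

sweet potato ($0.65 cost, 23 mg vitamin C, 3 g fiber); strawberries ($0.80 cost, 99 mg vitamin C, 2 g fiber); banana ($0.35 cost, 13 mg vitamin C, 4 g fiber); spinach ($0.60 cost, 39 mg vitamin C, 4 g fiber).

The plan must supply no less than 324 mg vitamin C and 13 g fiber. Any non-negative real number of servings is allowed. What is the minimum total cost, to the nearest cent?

With two linear requirements the optimum uses one or two foods; enumerate the corners.
sweet potato only: max(324/23, 13/3) = 14.09 servings → $9.16.
strawberries only: max(324/99, 13/2) = 6.5 servings → $5.20.
banana only: max(324/13, 13/4) = 24.92 servings → $8.72.
spinach only: max(324/39, 13/4) = 8.308 servings → $4.98.
sweet potato + strawberries with both tight: 2.546 servings and 2.681 servings → $3.80.
sweet potato + banana: the both-tight solution has a negative serving — not a feasible corner.
sweet potato + spinach with both targets exact would need a negative amount; discard.
strawberries + banana with both tight: 3.046 servings and 1.727 servings → $3.04.
strawberries + spinach with both tight: 2.481 servings and 2.009 servings → $3.19.
banana + spinach: the both-tight solution has a negative serving — not a feasible corner.
So the least-cost plan costs $3.04.

$3.04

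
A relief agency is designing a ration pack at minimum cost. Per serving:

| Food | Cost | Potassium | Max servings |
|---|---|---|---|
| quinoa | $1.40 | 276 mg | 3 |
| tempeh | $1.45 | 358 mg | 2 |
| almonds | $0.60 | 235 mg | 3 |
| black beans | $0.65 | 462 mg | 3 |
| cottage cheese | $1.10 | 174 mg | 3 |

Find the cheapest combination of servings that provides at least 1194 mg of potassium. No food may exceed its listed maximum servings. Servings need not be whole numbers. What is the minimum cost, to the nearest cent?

$1.68

Cost per mg of potassium: black beans $0.0014, almonds $0.0026, tempeh $0.0041, quinoa $0.0051, cottage cheese $0.0063.
Take 2.584 servings of black beans: +1194.0 mg potassium for $1.68 (total $1.68, still need 0.0 mg).
Filling from the cheapest source first is optimal under one linear minimum: $1.68.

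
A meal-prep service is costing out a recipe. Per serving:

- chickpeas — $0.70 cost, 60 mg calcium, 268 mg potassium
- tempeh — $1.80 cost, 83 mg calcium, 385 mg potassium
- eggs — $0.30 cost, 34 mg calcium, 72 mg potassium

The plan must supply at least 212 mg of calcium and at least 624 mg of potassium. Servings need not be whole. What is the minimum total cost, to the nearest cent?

Two binding constraints pin down two serving amounts, so the optimal mix uses at most two foods. The candidates are each food alone (scaled to the tighter of calcium/potassium) and each pair with both constraints tight.
chickpeas only: max(212/60, 624/268) = 3.533 servings → $2.47.
tempeh only: max(212/83, 624/385) = 2.554 servings → $4.60.
eggs only: max(212/34, 624/72) = 8.667 servings → $2.60.
chickpeas + tempeh: the both-tight solution has a negative serving — not a feasible corner.
chickpeas + eggs with both tight: 1.242 servings and 4.043 servings → $2.08.
tempeh + eggs with both tight: 0.8367 servings and 4.193 servings → $2.76.
The minimum over all feasible corners is $2.08.

$2.08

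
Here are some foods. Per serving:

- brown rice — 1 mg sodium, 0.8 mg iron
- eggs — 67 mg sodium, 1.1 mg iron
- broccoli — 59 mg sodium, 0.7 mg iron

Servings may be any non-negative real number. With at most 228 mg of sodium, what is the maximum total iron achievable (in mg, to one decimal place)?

Iron per mg sodium: brown rice 0.8, eggs 0.01642, broccoli 0.01186.
With no serving limits, spend the whole sodium allowance on brown rice: 228 mg / 1 mg × 0.8 mg = 182.4 mg.

182.4 mg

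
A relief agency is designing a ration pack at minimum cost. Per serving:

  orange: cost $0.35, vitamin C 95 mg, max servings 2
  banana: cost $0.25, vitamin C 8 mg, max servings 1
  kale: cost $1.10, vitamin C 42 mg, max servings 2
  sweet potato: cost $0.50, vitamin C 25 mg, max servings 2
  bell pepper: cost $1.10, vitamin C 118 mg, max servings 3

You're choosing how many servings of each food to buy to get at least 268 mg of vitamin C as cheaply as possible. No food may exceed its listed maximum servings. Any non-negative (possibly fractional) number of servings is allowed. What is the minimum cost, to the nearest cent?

$1.43

Cost per mg of vitamin C: orange $0.0037, bell pepper $0.0093, sweet potato $0.0200, kale $0.0262, banana $0.0312.
Take 2 servings of orange: +190.0 mg vitamin C for $0.70 (total $0.70, still need 78.0 mg).
Take 0.661 servings of bell pepper: +78.0 mg vitamin C for $0.73 (total $1.43, still need 0.0 mg).
Greedy by cheapest-per-mg is optimal for a single linear constraint, so the minimum cost is $1.43.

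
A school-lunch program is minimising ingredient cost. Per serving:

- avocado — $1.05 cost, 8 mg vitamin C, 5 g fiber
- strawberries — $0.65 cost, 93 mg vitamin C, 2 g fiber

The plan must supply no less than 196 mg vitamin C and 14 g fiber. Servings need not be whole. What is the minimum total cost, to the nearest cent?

This is a tiny linear program; its minimum lies at a vertex of the feasible set. List the vertices and price them.
avocado only: max(196/8, 14/5) = 24.5 servings → $25.73.
strawberries only: max(196/93, 14/2) = 7 servings → $4.55.
avocado + strawberries with both tight: 2.027 servings and 1.933 servings → $3.38.
Cheapest feasible corner: $3.38.

$3.38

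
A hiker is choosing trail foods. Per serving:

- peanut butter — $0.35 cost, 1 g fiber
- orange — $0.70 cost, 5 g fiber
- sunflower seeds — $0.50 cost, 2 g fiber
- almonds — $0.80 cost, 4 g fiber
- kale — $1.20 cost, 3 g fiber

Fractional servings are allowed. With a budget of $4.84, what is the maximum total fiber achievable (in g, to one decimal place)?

34.6 g

Fiber per dollar: orange 7.143, almonds 5, sunflower seeds 4, peanut butter 2.857, kale 2.5.
With no serving limits, spend the whole cost allowance on orange: $4.84 / $0.70 × 5 g = 34.6 g.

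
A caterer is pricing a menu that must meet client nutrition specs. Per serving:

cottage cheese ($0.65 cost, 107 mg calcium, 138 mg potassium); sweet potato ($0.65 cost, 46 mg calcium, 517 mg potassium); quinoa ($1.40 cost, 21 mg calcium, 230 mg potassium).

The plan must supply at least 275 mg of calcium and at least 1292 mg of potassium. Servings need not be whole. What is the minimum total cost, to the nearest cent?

$2.43

For a min-cost LP with two ≥-constraints, a basic feasible solution has at most two positive variables.
cottage cheese only: max(275/107, 1292/138) = 9.362 servings → $6.09.
sweet potato only: max(275/46, 1292/517) = 5.978 servings → $3.89.
quinoa only: max(275/21, 1292/230) = 13.1 servings → $18.33.
cottage cheese + sweet potato with both tight: 1.69 servings and 2.048 servings → $2.43.
cottage cheese + quinoa with both tight: 1.664 servings and 4.619 servings → $7.55.
sweet potato + quinoa with both targets exact would need a negative amount; discard.
So the least-cost plan costs $2.43.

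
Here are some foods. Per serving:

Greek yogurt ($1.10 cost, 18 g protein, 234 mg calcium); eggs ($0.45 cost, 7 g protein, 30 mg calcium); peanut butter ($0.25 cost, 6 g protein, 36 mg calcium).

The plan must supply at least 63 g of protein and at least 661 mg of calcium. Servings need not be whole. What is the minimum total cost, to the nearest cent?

An LP optimum is at a vertex; with two nutrient constraints at most two foods are used. Check each candidate.
Greek yogurt only: max(63/18, 661/234) = 3.5 servings → $3.85.
eggs only: max(63/7, 661/30) = 22.03 servings → $9.91.
peanut butter only: max(63/6, 661/36) = 18.36 servings → $4.59.
Greek yogurt + eggs with both tight: 2.493 servings and 2.59 servings → $3.91.
Greek yogurt + peanut butter with both tight: 2.246 servings and 3.762 servings → $3.41.
eggs + peanut butter: the both-tight solution has a negative serving — not a feasible corner.
The minimum over all feasible corners is $3.41.

$3.41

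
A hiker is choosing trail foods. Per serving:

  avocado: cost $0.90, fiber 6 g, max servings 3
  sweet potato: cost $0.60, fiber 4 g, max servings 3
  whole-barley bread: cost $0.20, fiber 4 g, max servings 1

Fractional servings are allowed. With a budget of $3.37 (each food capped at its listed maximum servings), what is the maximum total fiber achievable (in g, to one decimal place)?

Fiber per dollar: whole-barley bread 20, avocado 6.667, sweet potato 6.667.
Take 1 serving of whole-barley bread: spends $0.20, +4.0 g fiber (running total 4.0 g).
Take 3 servings of avocado: spends $2.70, +18.0 g fiber (running total 22.0 g).
Take 0.7833 servings of sweet potato: spends $0.47, +3.1 g fiber (running total 25.1 g).
Greedy by best ratio exhausts the cost allowance optimally: 25.1 g.

25.1 g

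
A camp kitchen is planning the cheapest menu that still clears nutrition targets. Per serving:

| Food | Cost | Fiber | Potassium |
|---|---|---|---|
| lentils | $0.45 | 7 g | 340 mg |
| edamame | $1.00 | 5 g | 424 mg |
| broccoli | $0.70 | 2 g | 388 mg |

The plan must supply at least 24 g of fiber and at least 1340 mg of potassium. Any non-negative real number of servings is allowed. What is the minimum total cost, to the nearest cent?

$1.77

With two linear requirements the optimum uses one or two foods; enumerate the corners.
lentils only: max(24/7, 1340/340) = 3.941 servings → $1.77.
edamame only: max(24/5, 1340/424) = 4.8 servings → $4.80.
broccoli only: max(24/2, 1340/388) = 12 servings → $8.40.
lentils + edamame with both tight: 2.741 servings and 0.9621 servings → $2.20.
lentils + broccoli with both tight: 3.257 servings and 0.5992 servings → $1.89.
edamame + broccoli with both targets exact would need a negative amount; discard.
So the least-cost plan costs $1.77.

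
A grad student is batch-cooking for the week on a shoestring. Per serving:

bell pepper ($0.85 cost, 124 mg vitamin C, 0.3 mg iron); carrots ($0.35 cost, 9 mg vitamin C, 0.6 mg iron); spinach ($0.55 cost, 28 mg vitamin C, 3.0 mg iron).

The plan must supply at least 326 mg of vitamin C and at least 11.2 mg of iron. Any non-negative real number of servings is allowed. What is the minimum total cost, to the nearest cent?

$3.51

Check every corner: each single food scaled to meet both minima, and each pair solved so both constraints bind.
bell pepper only: max(326/124, 11.2/0.3) = 37.33 servings → $31.73.
carrots only: max(326/9, 11.2/0.6) = 36.22 servings → $12.68.
spinach only: max(326/28, 11.2/3.0) = 11.64 servings → $6.40.
bell pepper + carrots with both tight: 1.322 servings and 18.01 servings → $7.43.
bell pepper + spinach with both tight: 1.827 servings and 3.551 servings → $3.51.
carrots + spinach with both targets exact would need a negative amount; discard.
The minimum over all feasible corners is $3.51.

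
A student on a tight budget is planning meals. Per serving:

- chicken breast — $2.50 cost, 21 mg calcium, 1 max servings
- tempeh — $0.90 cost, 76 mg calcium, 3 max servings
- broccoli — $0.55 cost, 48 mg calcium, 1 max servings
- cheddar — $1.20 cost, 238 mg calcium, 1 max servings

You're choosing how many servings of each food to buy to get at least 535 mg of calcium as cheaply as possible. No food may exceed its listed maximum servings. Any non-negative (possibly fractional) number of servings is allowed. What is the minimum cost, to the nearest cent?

Cost per mg of calcium: cheddar $0.0050, broccoli $0.0115, tempeh $0.0118, chicken breast $0.1190.
Take 1 serving of cheddar: +238.0 mg calcium for $1.20 (total $1.20, still need 297.0 mg).
Take 1 serving of broccoli: +48.0 mg calcium for $0.55 (total $1.75, still need 249.0 mg).
Take 3 servings of tempeh: +228.0 mg calcium for $2.70 (total $4.45, still need 21.0 mg).
Take 1 serving of chicken breast: +21.0 mg calcium for $2.50 (total $6.95, still need 0.0 mg).
Greedy by cheapest-per-mg is optimal for a single linear constraint, so the minimum cost is $6.95.

$6.95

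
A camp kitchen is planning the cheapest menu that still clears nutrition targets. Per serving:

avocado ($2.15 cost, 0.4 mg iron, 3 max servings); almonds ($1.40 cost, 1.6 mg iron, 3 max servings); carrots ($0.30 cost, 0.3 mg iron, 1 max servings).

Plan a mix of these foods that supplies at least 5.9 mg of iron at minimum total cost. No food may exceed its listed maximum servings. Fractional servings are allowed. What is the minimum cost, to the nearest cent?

Cost per mg of iron: almonds $0.8750, carrots $1.0000, avocado $5.3750.
Take 3 servings of almonds: +4.8 mg iron for $4.20 (total $4.20, still need 1.1 mg).
Take 1 serving of carrots: +0.3 mg iron for $0.30 (total $4.50, still need 0.8 mg).
Take 2 servings of avocado: +0.8 mg iron for $4.30 (total $8.80, still need 0.0 mg).
Filling from the cheapest source first is optimal under one linear minimum: $8.80.

$8.80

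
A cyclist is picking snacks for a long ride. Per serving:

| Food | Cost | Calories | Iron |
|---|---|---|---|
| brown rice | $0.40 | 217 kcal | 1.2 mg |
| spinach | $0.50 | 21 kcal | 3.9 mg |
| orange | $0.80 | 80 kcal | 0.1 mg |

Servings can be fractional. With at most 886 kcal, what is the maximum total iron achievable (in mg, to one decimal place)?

Iron per kcal: spinach 0.1857, brown rice 0.00553, orange 0.00125.
With no serving limits, spend the whole calories allowance on spinach: 886 kcal / 21 kcal × 3.9 mg = 164.5 mg.

164.5 mg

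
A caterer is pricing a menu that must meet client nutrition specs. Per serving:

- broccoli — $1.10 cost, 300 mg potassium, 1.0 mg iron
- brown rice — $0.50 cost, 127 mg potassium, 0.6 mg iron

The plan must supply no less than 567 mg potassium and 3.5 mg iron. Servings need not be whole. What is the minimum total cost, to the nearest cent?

$2.92

Check every corner: each single food scaled to meet both minima, and each pair solved so both constraints bind.
broccoli only: max(567/300, 3.5/1.0) = 3.5 servings → $3.85.
brown rice only: max(567/127, 3.5/0.6) = 5.833 servings → $2.92.
broccoli + brown rice with both targets exact would need a negative amount; discard.
So the least-cost plan costs $2.92.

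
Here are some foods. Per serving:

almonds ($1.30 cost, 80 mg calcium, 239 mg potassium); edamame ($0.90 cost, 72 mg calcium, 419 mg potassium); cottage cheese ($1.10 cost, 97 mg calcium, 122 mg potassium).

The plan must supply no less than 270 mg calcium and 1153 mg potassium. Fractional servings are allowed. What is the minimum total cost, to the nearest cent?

This is a tiny linear program; its minimum lies at a vertex of the feasible set. List the vertices and price them.
almonds only: max(270/80, 1153/239) = 4.824 servings → $6.27.
edamame only: max(270/72, 1153/419) = 3.75 servings → $3.38.
cottage cheese only: max(270/97, 1153/122) = 9.451 servings → $10.40.
almonds + edamame with both tight: 1.846 servings and 1.699 servings → $3.93.
almonds + cottage cheese with both targets exact would need a negative amount; discard.
edamame + cottage cheese with both tight: 2.477 servings and 0.9452 servings → $3.27.
Cheapest feasible corner: $3.27.

$3.27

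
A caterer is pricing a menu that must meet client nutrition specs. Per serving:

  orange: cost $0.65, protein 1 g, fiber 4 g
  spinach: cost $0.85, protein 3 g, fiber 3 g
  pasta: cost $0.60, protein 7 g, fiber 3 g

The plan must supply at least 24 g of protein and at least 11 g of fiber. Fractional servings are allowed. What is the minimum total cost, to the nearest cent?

$2.17

Two binding constraints pin down two serving amounts, so the optimal mix uses at most two foods. The candidates are each food alone (scaled to the tighter of protein/fiber) and each pair with both constraints tight.
orange only: max(24/1, 11/4) = 24 servings → $15.60.
spinach only: max(24/3, 11/3) = 8 servings → $6.80.
pasta only: max(24/7, 11/3) = 3.667 servings → $2.20.
orange + spinach: intersection lies outside the first quadrant.
orange + pasta with both tight: 0.2 servings and 3.4 servings → $2.17.
spinach + pasta with both tight: 0.4167 servings and 3.25 servings → $2.30.
Cheapest feasible corner: $2.17.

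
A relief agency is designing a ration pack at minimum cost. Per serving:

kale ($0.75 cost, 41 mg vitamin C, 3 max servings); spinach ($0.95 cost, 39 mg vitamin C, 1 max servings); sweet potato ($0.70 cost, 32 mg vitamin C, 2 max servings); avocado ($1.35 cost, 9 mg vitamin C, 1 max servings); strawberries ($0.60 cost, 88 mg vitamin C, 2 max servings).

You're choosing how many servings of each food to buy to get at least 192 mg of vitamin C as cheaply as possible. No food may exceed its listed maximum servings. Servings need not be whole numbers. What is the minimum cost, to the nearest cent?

$1.49

Cost per mg of vitamin C: strawberries $0.0068, kale $0.0183, sweet potato $0.0219, spinach $0.0244, avocado $0.1500.
Take 2 servings of strawberries: +176.0 mg vitamin C for $1.20 (total $1.20, still need 16.0 mg).
Take 0.3902 servings of kale: +16.0 mg vitamin C for $0.29 (total $1.49, still need 0.0 mg).
Filling from the cheapest source first is optimal under one linear minimum: $1.49.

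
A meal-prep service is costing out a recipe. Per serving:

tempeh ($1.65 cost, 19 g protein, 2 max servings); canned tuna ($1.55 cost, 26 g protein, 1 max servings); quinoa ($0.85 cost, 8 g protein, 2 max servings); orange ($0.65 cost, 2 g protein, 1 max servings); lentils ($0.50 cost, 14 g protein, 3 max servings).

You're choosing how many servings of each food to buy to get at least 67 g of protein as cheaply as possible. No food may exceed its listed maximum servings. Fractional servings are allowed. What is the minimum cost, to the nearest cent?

Cost per g of protein: lentils $0.0357, canned tuna $0.0596, tempeh $0.0868, quinoa $0.1062, orange $0.3250.
Take 3 servings of lentils: +42.0 g protein for $1.50 (total $1.50, still need 25.0 g).
Take 0.9615 servings of canned tuna: +25.0 g protein for $1.49 (total $2.99, still need 0.0 g).
Greedy by cheapest-per-g is optimal for a single linear constraint, so the minimum cost is $2.99.

$2.99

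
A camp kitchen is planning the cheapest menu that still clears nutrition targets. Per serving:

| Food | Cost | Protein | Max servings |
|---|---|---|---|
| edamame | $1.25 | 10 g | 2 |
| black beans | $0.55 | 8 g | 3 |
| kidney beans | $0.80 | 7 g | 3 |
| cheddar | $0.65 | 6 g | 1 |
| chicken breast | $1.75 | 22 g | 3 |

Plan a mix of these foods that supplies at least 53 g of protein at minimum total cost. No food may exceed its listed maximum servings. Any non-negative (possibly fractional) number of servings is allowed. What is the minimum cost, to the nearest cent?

$3.96

Cost per g of protein: black beans $0.0688, chicken breast $0.0795, cheddar $0.1083, kidney beans $0.1143, edamame $0.1250.
Take 3 servings of black beans: +24.0 g protein for $1.65 (total $1.65, still need 29.0 g).
Take 1.318 servings of chicken breast: +29.0 g protein for $2.31 (total $3.96, still need 0.0 g).
Greedy by cheapest-per-g is optimal for a single linear constraint, so the minimum cost is $3.96.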